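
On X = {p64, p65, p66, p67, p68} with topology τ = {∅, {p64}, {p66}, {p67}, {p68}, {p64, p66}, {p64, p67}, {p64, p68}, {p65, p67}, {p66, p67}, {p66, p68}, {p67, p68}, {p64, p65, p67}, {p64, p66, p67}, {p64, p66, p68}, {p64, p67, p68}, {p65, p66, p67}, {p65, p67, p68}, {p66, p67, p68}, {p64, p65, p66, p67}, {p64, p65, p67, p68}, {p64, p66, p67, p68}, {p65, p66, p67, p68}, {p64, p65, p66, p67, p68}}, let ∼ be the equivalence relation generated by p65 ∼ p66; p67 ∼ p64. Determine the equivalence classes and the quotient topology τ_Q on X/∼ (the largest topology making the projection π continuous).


X/∼ = {[p64=p67], [p65=p66], [p68]}; |τ_Q| = 6.

Equivalence classes: [p64=p67], [p65=p66], [p68].
Quotient map π: X → X/∼ sends p64 ↦ [p64=p67], p65 ↦ [p65=p66], p66 ↦ [p65=p66], p67 ↦ [p64=p67], p68 ↦ [p68].
For each subset V ⊆ X/∼, compute π^{-1}(V) ⊆ X and check whether π^{-1}(V) ∈ τ. V is open in τ_Q iff π^{-1}(V) ∈ τ.
  V = {}: π^{-1}(V) = ∅ ∈ τ ✓.
  V = {[p64=p67]}: π^{-1}(V) = {p64, p67} ∈ τ ✓.
  V = {[p65=p66]}: π^{-1}(V) = {p65, p66} ∉ τ ✗.
  V = {[p64=p67], [p65=p66]}: π^{-1}(V) = {p64, p65, p66, p67} ∈ τ ✓.
  V = {[p68]}: π^{-1}(V) = {p68} ∈ τ ✓.
  V = {[p64=p67], [p68]}: π^{-1}(V) = {p64, p67, p68} ∈ τ ✓.
  V = {[p65=p66], [p68]}: π^{-1}(V) = {p65, p66, p68} ∉ τ ✗.
  V = {[p64=p67], [p65=p66], [p68]}: π^{-1}(V) = {p64, p65, p66, p67, p68} ∈ τ ✓.
Open sets in the quotient: τ_Q = {{}, {[p64=p67]}, {[p64=p67], [p65=p66]}, {[p68]}, {[p64=p67], [p68]}, {[p64=p67], [p65=p66], [p68]}} (6 elements).


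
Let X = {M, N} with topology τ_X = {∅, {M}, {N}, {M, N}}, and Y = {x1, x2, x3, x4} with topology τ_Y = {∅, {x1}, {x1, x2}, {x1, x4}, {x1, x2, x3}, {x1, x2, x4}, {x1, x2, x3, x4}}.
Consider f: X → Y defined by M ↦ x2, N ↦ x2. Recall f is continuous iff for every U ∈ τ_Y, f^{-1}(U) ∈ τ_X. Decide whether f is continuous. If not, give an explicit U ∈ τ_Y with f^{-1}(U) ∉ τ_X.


f IS continuous.

Compute f^{-1}(U) for each U ∈ τ_Y:
  U = ∅: f^{-1}(U) = ∅ ∈ τ_X ✓.
  U = {x1}: f^{-1}(U) = ∅ ∈ τ_X ✓.
  U = {x1, x2}: f^{-1}(U) = {M, N} ∈ τ_X ✓.
  U = {x1, x4}: f^{-1}(U) = ∅ ∈ τ_X ✓.
  U = {x1, x2, x3}: f^{-1}(U) = {M, N} ∈ τ_X ✓.
  U = {x1, x2, x4}: f^{-1}(U) = {M, N} ∈ τ_X ✓.
  U = {x1, x2, x3, x4}: f^{-1}(U) = {M, N} ∈ τ_X ✓.
Every preimage lies in τ_X, so f IS continuous.


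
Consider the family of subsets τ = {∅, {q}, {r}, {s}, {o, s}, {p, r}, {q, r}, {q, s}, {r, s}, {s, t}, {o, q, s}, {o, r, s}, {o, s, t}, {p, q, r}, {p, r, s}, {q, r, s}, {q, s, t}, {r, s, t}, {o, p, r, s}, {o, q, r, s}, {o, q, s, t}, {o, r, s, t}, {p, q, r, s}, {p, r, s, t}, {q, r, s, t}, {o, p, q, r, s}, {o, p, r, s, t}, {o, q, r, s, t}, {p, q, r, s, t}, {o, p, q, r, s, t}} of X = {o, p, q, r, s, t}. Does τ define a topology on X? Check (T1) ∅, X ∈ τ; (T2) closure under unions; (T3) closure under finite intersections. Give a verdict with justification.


τ IS a topology on X.

Axiom (T1): ∅ ∈ τ? Yes; X ∈ τ? Yes.
Axiom (T2/T3): check pairwise unions and intersections of members of τ.
All pairwise intersections and unions checked — each lies in τ. Therefore τ satisfies (T1), (T2), (T3): it IS a topology on X.


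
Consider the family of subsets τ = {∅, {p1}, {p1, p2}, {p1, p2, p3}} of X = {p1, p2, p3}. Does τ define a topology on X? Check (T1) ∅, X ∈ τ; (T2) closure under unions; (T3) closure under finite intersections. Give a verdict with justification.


τ IS a topology on X.

Axiom (T1): ∅ ∈ τ? Yes; X ∈ τ? Yes.
Axiom (T2/T3): check pairwise unions and intersections of members of τ.
All pairwise intersections and unions checked — each lies in τ. Therefore τ satisfies (T1), (T2), (T3): it IS a topology on X.


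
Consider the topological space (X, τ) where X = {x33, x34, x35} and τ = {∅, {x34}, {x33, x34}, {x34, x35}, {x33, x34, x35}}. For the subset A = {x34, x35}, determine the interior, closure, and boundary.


int(A) = {x34, x35}, cl(A) = {x33, x34, x35}, ∂A = {x33}.

Closed sets in (X, τ) are complements of opens:
  closed(X, τ) = {∅, {x33}, {x35}, {x33, x35}, {x33, x34, x35}}.
int(A) = ⋃ {U ∈ τ : U ⊆ A}. Opens contained in A: ∅, {x34}, {x34, x35}.
Taking the union of these: int(A) = {x34, x35}.
cl(A) = ⋂ {C closed : A ⊆ C}. Closed sets containing A: {x33, x34, x35}.
Intersecting these: cl(A) = {x33, x34, x35}.
∂A = cl(A) ∖ int(A) = {x33, x34, x35} ∖ {x34, x35} = {x33}.


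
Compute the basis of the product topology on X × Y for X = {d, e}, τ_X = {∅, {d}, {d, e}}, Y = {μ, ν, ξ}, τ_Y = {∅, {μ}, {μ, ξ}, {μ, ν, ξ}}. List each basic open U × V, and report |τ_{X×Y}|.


Basis B = {∅ × ∅, {d} × {μ}, {d} × {μ, ξ}, {d, e} × {μ}, {d} × {μ, ν, ξ}, {d, e} × {μ, ξ}, {d, e} × {μ, ν, ξ}}; |τ_{X×Y}| = 10.

Enumerate products U × V with U ∈ τ_X, V ∈ τ_Y (deduplicated):
  ∅ × ∅ = {} (∅)
  {d} × {μ} = {(d,μ)}
  {d} × {μ, ξ} = {(d,μ), (d,ξ)}
  {d, e} × {μ} = {(d,μ), (e,μ)}
  {d} × {μ, ν, ξ} = {(d,μ), (d,ν), (d,ξ)}
  {d, e} × {μ, ξ} = {(d,μ), (d,ξ), (e,μ), (e,ξ)}
  {d, e} × {μ, ν, ξ} = {(d,μ), (d,ν), (d,ξ), (e,μ), (e,ν), (e,ξ)}
These 7 distinct sets form the basis B.
Close under arbitrary unions to get τ_{X×Y}; counting gives |τ_{X×Y}| = 10.


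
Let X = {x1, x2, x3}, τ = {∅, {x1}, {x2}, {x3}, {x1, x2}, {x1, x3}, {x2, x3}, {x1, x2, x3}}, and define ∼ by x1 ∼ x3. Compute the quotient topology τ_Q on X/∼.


X/∼ = {[x1=x3], [x2]}; |τ_Q| = 4.

Equivalence classes: [x1=x3], [x2].
Quotient map π: X → X/∼ sends x1 ↦ [x1=x3], x2 ↦ [x2], x3 ↦ [x1=x3].
For each subset V ⊆ X/∼, compute π^{-1}(V) ⊆ X and check whether π^{-1}(V) ∈ τ. V is open in τ_Q iff π^{-1}(V) ∈ τ.
  V = {}: π^{-1}(V) = ∅ ∈ τ ✓.
  V = {[x1=x3]}: π^{-1}(V) = {x1, x3} ∈ τ ✓.
  V = {[x2]}: π^{-1}(V) = {x2} ∈ τ ✓.
  V = {[x1=x3], [x2]}: π^{-1}(V) = {x1, x2, x3} ∈ τ ✓.
Open sets in the quotient: τ_Q = {{}, {[x1=x3]}, {[x2]}, {[x1=x3], [x2]}} (4 elements).


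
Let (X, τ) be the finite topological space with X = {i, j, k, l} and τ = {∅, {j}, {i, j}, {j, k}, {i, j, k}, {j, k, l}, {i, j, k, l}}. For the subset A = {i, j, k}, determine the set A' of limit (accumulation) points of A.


A' = {i, k, l}

For each x ∈ X, list the open sets U ∈ τ with x ∈ U, then check whether U ∩ (A ∖ {x}) ≠ ∅ for every such U.
  x = i: opens ∋ x are {i, j}, {i, j, k}, {i, j, k, l}; each meets A ∖ {i}, so x IS a limit point.
  x = j: open {j} ∋ x has {j} ∩ (A ∖ {j}) = ∅, so x is NOT a limit point.
  x = k: opens ∋ x are {j, k}, {i, j, k}, {j, k, l}, {i, j, k, l}; each meets A ∖ {k}, so x IS a limit point.
  x = l: opens ∋ x are {j, k, l}, {i, j, k, l}; each meets A ∖ {l}, so x IS a limit point.
Collecting: A' = {i, k, l}.


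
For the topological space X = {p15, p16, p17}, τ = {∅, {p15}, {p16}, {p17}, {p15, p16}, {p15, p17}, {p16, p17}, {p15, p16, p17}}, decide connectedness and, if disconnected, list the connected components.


(X, τ) is disconnected; components = [{p15}, {p16}, {p17}].

Find clopen sets (U ∈ τ with X ∖ U ∈ τ):
  U = ∅, X ∖ U = {p15, p16, p17} — both open, so U is clopen.
  U = {p15}, X ∖ U = {p16, p17} — both open, so U is clopen.
  U = {p16}, X ∖ U = {p15, p17} — both open, so U is clopen.
  U = {p17}, X ∖ U = {p15, p16} — both open, so U is clopen.
  U = {p15, p16}, X ∖ U = {p17} — both open, so U is clopen.
  U = {p15, p17}, X ∖ U = {p16} — both open, so U is clopen.
  U = {p16, p17}, X ∖ U = {p15} — both open, so U is clopen.
  U = {p15, p16, p17}, X ∖ U = ∅ — both open, so U is clopen.
Nontrivial clopen(s) exist: e.g. {p17}. So (X, τ) is disconnected.
Compute connected components by grouping points that agree on all clopens:
  component: {p15}
  component: {p16}
  component: {p17}


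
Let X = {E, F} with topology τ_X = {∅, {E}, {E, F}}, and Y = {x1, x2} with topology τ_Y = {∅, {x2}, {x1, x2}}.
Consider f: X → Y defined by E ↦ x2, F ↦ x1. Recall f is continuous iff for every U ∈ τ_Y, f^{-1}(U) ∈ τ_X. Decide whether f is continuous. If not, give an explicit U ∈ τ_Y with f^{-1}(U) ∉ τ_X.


f IS continuous.

Compute f^{-1}(U) for each U ∈ τ_Y:
  U = ∅: f^{-1}(U) = ∅ ∈ τ_X ✓.
  U = {x2}: f^{-1}(U) = {E} ∈ τ_X ✓.
  U = {x1, x2}: f^{-1}(U) = {E, F} ∈ τ_X ✓.
Every preimage lies in τ_X, so f IS continuous.


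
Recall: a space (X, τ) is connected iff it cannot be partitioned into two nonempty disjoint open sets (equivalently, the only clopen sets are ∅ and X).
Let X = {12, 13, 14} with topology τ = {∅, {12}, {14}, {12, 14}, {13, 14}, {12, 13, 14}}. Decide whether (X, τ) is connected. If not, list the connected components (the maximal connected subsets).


(X, τ) is disconnected; components = [{12}, {13, 14}].

Find clopen sets (U ∈ τ with X ∖ U ∈ τ):
  U = ∅, X ∖ U = {12, 13, 14} — both open, so U is clopen.
  U = {12}, X ∖ U = {13, 14} — both open, so U is clopen.
  U = {13, 14}, X ∖ U = {12} — both open, so U is clopen.
  U = {12, 13, 14}, X ∖ U = ∅ — both open, so U is clopen.
Nontrivial clopen(s) exist: e.g. {13, 14}. So (X, τ) is disconnected.
Compute connected components by grouping points that agree on all clopens:
  component: {12}
  component: {13, 14}


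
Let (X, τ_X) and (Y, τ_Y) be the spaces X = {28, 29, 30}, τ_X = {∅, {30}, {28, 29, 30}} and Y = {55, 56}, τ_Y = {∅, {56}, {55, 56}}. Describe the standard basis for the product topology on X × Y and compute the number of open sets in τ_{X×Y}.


Basis B = {∅ × ∅, {30} × {56}, {30} × {55, 56}, {28, 29, 30} × {56}, {28, 29, 30} × {55, 56}}; |τ_{X×Y}| = 6.

Enumerate products U × V with U ∈ τ_X, V ∈ τ_Y (deduplicated):
  ∅ × ∅ = {} (∅)
  {30} × {56} = {(30,56)}
  {30} × {55, 56} = {(30,55), (30,56)}
  {28, 29, 30} × {56} = {(28,56), (29,56), (30,56)}
  {28, 29, 30} × {55, 56} = {(28,55), (28,56), (29,55), (29,56), (30,55), (30,56)}
These 5 distinct sets form the basis B.
Close under arbitrary unions to get τ_{X×Y}; counting gives |τ_{X×Y}| = 6.


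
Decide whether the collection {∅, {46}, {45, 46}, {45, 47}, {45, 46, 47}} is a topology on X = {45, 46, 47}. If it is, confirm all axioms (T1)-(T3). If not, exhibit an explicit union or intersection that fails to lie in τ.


τ is NOT a topology on X.

Axiom (T1): ∅ ∈ τ? Yes; X ∈ τ? Yes.
Axiom (T2/T3): check pairwise unions and intersections of members of τ.
Counterexample for (T3): {45, 46} ∩ {45, 47} = {45} ∉ τ. Therefore τ is NOT a topology.


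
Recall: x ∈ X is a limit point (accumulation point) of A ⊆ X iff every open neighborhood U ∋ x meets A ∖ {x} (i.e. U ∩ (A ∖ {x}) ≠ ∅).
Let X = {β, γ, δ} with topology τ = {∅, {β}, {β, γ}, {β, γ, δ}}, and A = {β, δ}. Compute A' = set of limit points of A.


A' = {γ, δ}

For each x ∈ X, list the open sets U ∈ τ with x ∈ U, then check whether U ∩ (A ∖ {x}) ≠ ∅ for every such U.
  x = β: open {β} ∋ x has {β} ∩ (A ∖ {β}) = ∅, so x is NOT a limit point.
  x = γ: opens ∋ x are {β, γ}, {β, γ, δ}; each meets A ∖ {γ}, so x IS a limit point.
  x = δ: opens ∋ x are {β, γ, δ}; each meets A ∖ {δ}, so x IS a limit point.
Collecting: A' = {γ, δ}.


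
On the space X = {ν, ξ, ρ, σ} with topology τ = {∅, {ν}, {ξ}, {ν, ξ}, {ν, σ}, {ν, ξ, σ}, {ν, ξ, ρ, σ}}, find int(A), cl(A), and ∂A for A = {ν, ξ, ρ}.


int(A) = {ν, ξ}, cl(A) = {ν, ξ, ρ, σ}, ∂A = {ρ, σ}.

Closed sets in (X, τ) are complements of opens:
  closed(X, τ) = {∅, {ρ}, {ξ, ρ}, {ρ, σ}, {ν, ρ, σ}, {ξ, ρ, σ}, {ν, ξ, ρ, σ}}.
int(A) = ⋃ {U ∈ τ : U ⊆ A}. Opens contained in A: ∅, {ν}, {ξ}, {ν, ξ}.
Taking the union of these: int(A) = {ν, ξ}.
cl(A) = ⋂ {C closed : A ⊆ C}. Closed sets containing A: {ν, ξ, ρ, σ}.
Intersecting these: cl(A) = {ν, ξ, ρ, σ}.
∂A = cl(A) ∖ int(A) = {ν, ξ, ρ, σ} ∖ {ν, ξ} = {ρ, σ}.


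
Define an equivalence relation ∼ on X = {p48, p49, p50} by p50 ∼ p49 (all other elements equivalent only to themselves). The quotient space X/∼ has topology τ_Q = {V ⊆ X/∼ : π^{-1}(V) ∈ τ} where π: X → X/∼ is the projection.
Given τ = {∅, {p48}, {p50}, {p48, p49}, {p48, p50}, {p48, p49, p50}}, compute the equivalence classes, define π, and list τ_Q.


X/∼ = {[p48], [p49=p50]}; |τ_Q| = 3.

Equivalence classes: [p48], [p49=p50].
Quotient map π: X → X/∼ sends p48 ↦ [p48], p49 ↦ [p49=p50], p50 ↦ [p49=p50].
For each subset V ⊆ X/∼, compute π^{-1}(V) ⊆ X and check whether π^{-1}(V) ∈ τ. V is open in τ_Q iff π^{-1}(V) ∈ τ.
  V = {}: π^{-1}(V) = ∅ ∈ τ ✓.
  V = {[p48]}: π^{-1}(V) = {p48} ∈ τ ✓.
  V = {[p49=p50]}: π^{-1}(V) = {p49, p50} ∉ τ ✗.
  V = {[p48], [p49=p50]}: π^{-1}(V) = {p48, p49, p50} ∈ τ ✓.
Open sets in the quotient: τ_Q = {{}, {[p48]}, {[p48], [p49=p50]}} (3 elements).


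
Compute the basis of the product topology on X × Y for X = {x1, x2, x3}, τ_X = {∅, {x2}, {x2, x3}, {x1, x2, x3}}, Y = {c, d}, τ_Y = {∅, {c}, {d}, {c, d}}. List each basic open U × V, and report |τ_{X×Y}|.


Basis B = {∅ × ∅, {x2} × {c}, {x2} × {d}, {x2} × {c, d}, {x2, x3} × {c}, {x2, x3} × {d}, {x1, x2, x3} × {c}, {x1, x2, x3} × {d}, {x2, x3} × {c, d}, {x1, x2, x3} × {c, d}}; |τ_{X×Y}| = 16.

Enumerate products U × V with U ∈ τ_X, V ∈ τ_Y (deduplicated):
  ∅ × ∅ = {} (∅)
  {x2} × {c} = {(x2,c)}
  {x2} × {d} = {(x2,d)}
  {x2} × {c, d} = {(x2,c), (x2,d)}
  {x2, x3} × {c} = {(x2,c), (x3,c)}
  {x2, x3} × {d} = {(x2,d), (x3,d)}
  {x1, x2, x3} × {c} = {(x1,c), (x2,c), (x3,c)}
  {x1, x2, x3} × {d} = {(x1,d), (x2,d), (x3,d)}
  {x2, x3} × {c, d} = {(x2,c), (x2,d), (x3,c), (x3,d)}
  {x1, x2, x3} × {c, d} = {(x1,c), (x1,d), (x2,c), (x2,d), (x3,c), (x3,d)}
These 10 distinct sets form the basis B.
Close under arbitrary unions to get τ_{X×Y}; counting gives |τ_{X×Y}| = 16.


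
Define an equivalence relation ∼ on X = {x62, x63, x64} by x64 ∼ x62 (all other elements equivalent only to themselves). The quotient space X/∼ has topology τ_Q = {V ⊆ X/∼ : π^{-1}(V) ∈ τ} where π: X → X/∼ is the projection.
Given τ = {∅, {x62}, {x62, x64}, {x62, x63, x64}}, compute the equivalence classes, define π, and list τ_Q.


X/∼ = {[x62=x64], [x63]}; |τ_Q| = 3.

Equivalence classes: [x62=x64], [x63].
Quotient map π: X → X/∼ sends x62 ↦ [x62=x64], x63 ↦ [x63], x64 ↦ [x62=x64].
For each subset V ⊆ X/∼, compute π^{-1}(V) ⊆ X and check whether π^{-1}(V) ∈ τ. V is open in τ_Q iff π^{-1}(V) ∈ τ.
  V = {}: π^{-1}(V) = ∅ ∈ τ ✓.
  V = {[x62=x64]}: π^{-1}(V) = {x62, x64} ∈ τ ✓.
  V = {[x63]}: π^{-1}(V) = {x63} ∉ τ ✗.
  V = {[x62=x64], [x63]}: π^{-1}(V) = {x62, x63, x64} ∈ τ ✓.
Open sets in the quotient: τ_Q = {{}, {[x62=x64]}, {[x62=x64], [x63]}} (3 elements).


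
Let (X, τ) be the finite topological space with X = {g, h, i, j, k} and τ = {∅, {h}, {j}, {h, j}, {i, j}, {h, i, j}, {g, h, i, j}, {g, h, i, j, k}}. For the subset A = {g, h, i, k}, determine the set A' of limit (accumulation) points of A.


A' = {g, k}

For each x ∈ X, list the open sets U ∈ τ with x ∈ U, then check whether U ∩ (A ∖ {x}) ≠ ∅ for every such U.
  x = g: opens ∋ x are {g, h, i, j}, {g, h, i, j, k}; each meets A ∖ {g}, so x IS a limit point.
  x = h: open {h} ∋ x has {h} ∩ (A ∖ {h}) = ∅, so x is NOT a limit point.
  x = i: open {i, j} ∋ x has {i, j} ∩ (A ∖ {i}) = ∅, so x is NOT a limit point.
  x = j: open {j} ∋ x has {j} ∩ (A ∖ {j}) = ∅, so x is NOT a limit point.
  x = k: opens ∋ x are {g, h, i, j, k}; each meets A ∖ {k}, so x IS a limit point.
Collecting: A' = {g, k}.


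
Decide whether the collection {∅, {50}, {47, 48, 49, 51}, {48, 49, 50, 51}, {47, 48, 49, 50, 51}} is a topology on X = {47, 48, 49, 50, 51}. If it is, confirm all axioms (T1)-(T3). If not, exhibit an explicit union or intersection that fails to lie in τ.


τ is NOT a topology on X.

Axiom (T1): ∅ ∈ τ? Yes; X ∈ τ? Yes.
Axiom (T2/T3): check pairwise unions and intersections of members of τ.
Counterexample for (T3): {47, 48, 49, 51} ∩ {48, 49, 50, 51} = {48, 49, 51} ∉ τ. Therefore τ is NOT a topology.


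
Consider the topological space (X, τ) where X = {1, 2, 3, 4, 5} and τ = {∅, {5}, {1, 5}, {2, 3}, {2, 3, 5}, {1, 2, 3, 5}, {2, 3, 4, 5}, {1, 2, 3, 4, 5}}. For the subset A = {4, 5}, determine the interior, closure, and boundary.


int(A) = {5}, cl(A) = {1, 4, 5}, ∂A = {1, 4}.

Closed sets in (X, τ) are complements of opens:
  closed(X, τ) = {∅, {1}, {4}, {1, 4}, {1, 4, 5}, {2, 3, 4}, {1, 2, 3, 4}, {1, 2, 3, 4, 5}}.
int(A) = ⋃ {U ∈ τ : U ⊆ A}. Opens contained in A: ∅, {5}.
Taking the union of these: int(A) = {5}.
cl(A) = ⋂ {C closed : A ⊆ C}. Closed sets containing A: {1, 4, 5}, {1, 2, 3, 4, 5}.
Intersecting these: cl(A) = {1, 4, 5}.
∂A = cl(A) ∖ int(A) = {1, 4, 5} ∖ {5} = {1, 4}.


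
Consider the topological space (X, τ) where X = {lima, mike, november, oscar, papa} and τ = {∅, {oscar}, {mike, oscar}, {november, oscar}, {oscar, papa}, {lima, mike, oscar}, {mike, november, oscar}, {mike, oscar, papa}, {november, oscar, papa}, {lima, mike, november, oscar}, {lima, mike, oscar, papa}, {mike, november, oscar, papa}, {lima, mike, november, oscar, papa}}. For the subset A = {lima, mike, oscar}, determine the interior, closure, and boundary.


int(A) = {lima, mike, oscar}, cl(A) = {lima, mike, november, oscar, papa}, ∂A = {november, papa}.

Closed sets in (X, τ) are complements of opens:
  closed(X, τ) = {∅, {lima}, {november}, {papa}, {lima, mike}, {lima, november}, {lima, papa}, {november, papa}, {lima, mike, november}, {lima, mike, papa}, {lima, november, papa}, {lima, mike, november, papa}, {lima, mike, november, oscar, papa}}.
int(A) = ⋃ {U ∈ τ : U ⊆ A}. Opens contained in A: ∅, {oscar}, {mike, oscar}, {lima, mike, oscar}.
Taking the union of these: int(A) = {lima, mike, oscar}.
cl(A) = ⋂ {C closed : A ⊆ C}. Closed sets containing A: {lima, mike, november, oscar, papa}.
Intersecting these: cl(A) = {lima, mike, november, oscar, papa}.
∂A = cl(A) ∖ int(A) = {lima, mike, november, oscar, papa} ∖ {lima, mike, oscar} = {november, papa}.


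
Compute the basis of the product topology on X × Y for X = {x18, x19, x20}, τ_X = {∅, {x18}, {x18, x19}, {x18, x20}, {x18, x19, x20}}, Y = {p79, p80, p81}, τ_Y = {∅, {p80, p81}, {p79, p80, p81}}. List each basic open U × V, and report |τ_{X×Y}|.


Basis B = {∅ × ∅, {x18} × {p80, p81}, {x18} × {p79, p80, p81}, {x18, x19} × {p80, p81}, {x18, x20} × {p80, p81}, {x18, x19} × {p79, p80, p81}, {x18, x20} × {p79, p80, p81}, {x18, x19, x20} × {p80, p81}, {x18, x19, x20} × {p79, p80, p81}}; |τ_{X×Y}| = 14.

Enumerate products U × V with U ∈ τ_X, V ∈ τ_Y (deduplicated):
  ∅ × ∅ = {} (∅)
  {x18} × {p80, p81} = {(x18,p80), (x18,p81)}
  {x18} × {p79, p80, p81} = {(x18,p79), (x18,p80), (x18,p81)}
  {x18, x19} × {p80, p81} = {(x18,p80), (x18,p81), (x19,p80), (x19,p81)}
  {x18, x20} × {p80, p81} = {(x18,p80), (x18,p81), (x20,p80), (x20,p81)}
  {x18, x19} × {p79, p80, p81} = {(x18,p79), (x18,p80), (x18,p81), (x19,p79), (x19,p80), (x19,p81)}
  {x18, x20} × {p79, p80, p81} = {(x18,p79), (x18,p80), (x18,p81), (x20,p79), (x20,p80), (x20,p81)}
  {x18, x19, x20} × {p80, p81} = {(x18,p80), (x18,p81), (x19,p80), (x19,p81), (x20,p80), (x20,p81)}
  {x18, x19, x20} × {p79, p80, p81} = {(x18,p79), (x18,p80), (x18,p81), (x19,p79), (x19,p80), (x19,p81), (x20,p79), (x20,p80), (x20,p81)}
These 9 distinct sets form the basis B.
Close under arbitrary unions to get τ_{X×Y}; counting gives |τ_{X×Y}| = 14.


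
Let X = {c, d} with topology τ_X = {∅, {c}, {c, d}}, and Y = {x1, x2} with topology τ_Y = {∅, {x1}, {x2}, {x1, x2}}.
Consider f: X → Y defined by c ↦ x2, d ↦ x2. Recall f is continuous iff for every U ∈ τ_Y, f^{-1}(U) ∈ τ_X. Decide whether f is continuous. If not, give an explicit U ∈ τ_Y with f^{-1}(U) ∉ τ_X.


f IS continuous.

Compute f^{-1}(U) for each U ∈ τ_Y:
  U = ∅: f^{-1}(U) = ∅ ∈ τ_X ✓.
  U = {x1}: f^{-1}(U) = ∅ ∈ τ_X ✓.
  U = {x2}: f^{-1}(U) = {c, d} ∈ τ_X ✓.
  U = {x1, x2}: f^{-1}(U) = {c, d} ∈ τ_X ✓.
Every preimage lies in τ_X, so f IS continuous.


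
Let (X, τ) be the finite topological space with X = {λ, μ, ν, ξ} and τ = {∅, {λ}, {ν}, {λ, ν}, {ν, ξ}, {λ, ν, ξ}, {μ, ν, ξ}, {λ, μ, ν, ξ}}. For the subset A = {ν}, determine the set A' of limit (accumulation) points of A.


A' = {μ, ξ}

For each x ∈ X, list the open sets U ∈ τ with x ∈ U, then check whether U ∩ (A ∖ {x}) ≠ ∅ for every such U.
  x = λ: open {λ} ∋ x has {λ} ∩ (A ∖ {λ}) = ∅, so x is NOT a limit point.
  x = μ: opens ∋ x are {μ, ν, ξ}, {λ, μ, ν, ξ}; each meets A ∖ {μ}, so x IS a limit point.
  x = ν: open {ν} ∋ x has {ν} ∩ (A ∖ {ν}) = ∅, so x is NOT a limit point.
  x = ξ: opens ∋ x are {ν, ξ}, {λ, ν, ξ}, {μ, ν, ξ}, {λ, μ, ν, ξ}; each meets A ∖ {ξ}, so x IS a limit point.
Collecting: A' = {μ, ξ}.


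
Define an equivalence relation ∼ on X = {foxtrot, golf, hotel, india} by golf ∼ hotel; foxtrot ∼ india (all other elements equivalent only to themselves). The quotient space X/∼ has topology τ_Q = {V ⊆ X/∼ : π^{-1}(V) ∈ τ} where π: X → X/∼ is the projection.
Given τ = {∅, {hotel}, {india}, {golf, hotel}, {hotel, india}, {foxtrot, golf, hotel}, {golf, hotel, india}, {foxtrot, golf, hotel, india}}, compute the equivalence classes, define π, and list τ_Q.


X/∼ = {[foxtrot=india], [golf=hotel]}; |τ_Q| = 3.

Equivalence classes: [foxtrot=india], [golf=hotel].
Quotient map π: X → X/∼ sends foxtrot ↦ [foxtrot=india], golf ↦ [golf=hotel], hotel ↦ [golf=hotel], india ↦ [foxtrot=india].
For each subset V ⊆ X/∼, compute π^{-1}(V) ⊆ X and check whether π^{-1}(V) ∈ τ. V is open in τ_Q iff π^{-1}(V) ∈ τ.
  V = {}: π^{-1}(V) = ∅ ∈ τ ✓.
  V = {[foxtrot=india]}: π^{-1}(V) = {foxtrot, india} ∉ τ ✗.
  V = {[golf=hotel]}: π^{-1}(V) = {golf, hotel} ∈ τ ✓.
  V = {[foxtrot=india], [golf=hotel]}: π^{-1}(V) = {foxtrot, golf, hotel, india} ∈ τ ✓.
Open sets in the quotient: τ_Q = {{}, {[golf=hotel]}, {[foxtrot=india], [golf=hotel]}} (3 elements).


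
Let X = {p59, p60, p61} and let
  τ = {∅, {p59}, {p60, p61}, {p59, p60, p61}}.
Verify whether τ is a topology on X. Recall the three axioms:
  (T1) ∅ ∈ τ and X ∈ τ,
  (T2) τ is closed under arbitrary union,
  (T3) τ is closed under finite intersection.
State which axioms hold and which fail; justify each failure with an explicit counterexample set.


τ IS a topology on X.

Axiom (T1): ∅ ∈ τ? Yes; X ∈ τ? Yes.
Axiom (T2/T3): check pairwise unions and intersections of members of τ.
All pairwise intersections and unions checked — each lies in τ. Therefore τ satisfies (T1), (T2), (T3): it IS a topology on X.


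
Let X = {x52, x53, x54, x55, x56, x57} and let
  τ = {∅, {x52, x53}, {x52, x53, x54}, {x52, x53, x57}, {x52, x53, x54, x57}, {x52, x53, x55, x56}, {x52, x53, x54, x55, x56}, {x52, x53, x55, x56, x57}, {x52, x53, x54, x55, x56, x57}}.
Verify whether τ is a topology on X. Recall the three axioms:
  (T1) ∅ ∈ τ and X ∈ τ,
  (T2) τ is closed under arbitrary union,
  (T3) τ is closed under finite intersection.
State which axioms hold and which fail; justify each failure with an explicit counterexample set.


τ IS a topology on X.

Axiom (T1): ∅ ∈ τ? Yes; X ∈ τ? Yes.
Axiom (T2/T3): check pairwise unions and intersections of members of τ.
All pairwise intersections and unions checked — each lies in τ. Therefore τ satisfies (T1), (T2), (T3): it IS a topology on X.


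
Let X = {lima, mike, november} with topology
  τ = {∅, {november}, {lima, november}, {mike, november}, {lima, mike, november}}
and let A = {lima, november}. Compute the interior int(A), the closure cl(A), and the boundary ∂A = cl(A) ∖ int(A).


int(A) = {lima, november}, cl(A) = {lima, mike, november}, ∂A = {mike}.

Closed sets in (X, τ) are complements of opens:
  closed(X, τ) = {∅, {lima}, {mike}, {lima, mike}, {lima, mike, november}}.
int(A) = ⋃ {U ∈ τ : U ⊆ A}. Opens contained in A: ∅, {november}, {lima, november}.
Taking the union of these: int(A) = {lima, november}.
cl(A) = ⋂ {C closed : A ⊆ C}. Closed sets containing A: {lima, mike, november}.
Intersecting these: cl(A) = {lima, mike, november}.
∂A = cl(A) ∖ int(A) = {lima, mike, november} ∖ {lima, november} = {mike}.


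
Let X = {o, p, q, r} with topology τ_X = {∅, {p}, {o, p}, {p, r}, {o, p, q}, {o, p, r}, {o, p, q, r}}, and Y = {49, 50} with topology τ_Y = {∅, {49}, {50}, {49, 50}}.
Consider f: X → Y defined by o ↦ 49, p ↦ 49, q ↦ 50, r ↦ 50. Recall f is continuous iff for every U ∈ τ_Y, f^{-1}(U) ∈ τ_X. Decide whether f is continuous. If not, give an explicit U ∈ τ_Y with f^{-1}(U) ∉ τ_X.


f is NOT continuous.

Compute f^{-1}(U) for each U ∈ τ_Y:
  U = ∅: f^{-1}(U) = ∅ ∈ τ_X ✓.
  U = {49}: f^{-1}(U) = {o, p} ∈ τ_X ✓.
  U = {50}: f^{-1}(U) = {q, r} ∉ τ_X ✗.
  U = {49, 50}: f^{-1}(U) = {o, p, q, r} ∈ τ_X ✓.
Found U = {50} with f^{-1}(U) = {q, r} not in τ_X. Therefore f is NOT continuous.


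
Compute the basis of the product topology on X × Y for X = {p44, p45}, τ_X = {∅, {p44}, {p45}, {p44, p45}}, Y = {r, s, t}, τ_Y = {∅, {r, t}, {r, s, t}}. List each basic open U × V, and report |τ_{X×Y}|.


Basis B = {∅ × ∅, {p44} × {r, t}, {p45} × {r, t}, {p44} × {r, s, t}, {p45} × {r, s, t}, {p44, p45} × {r, t}, {p44, p45} × {r, s, t}}; |τ_{X×Y}| = 9.

Enumerate products U × V with U ∈ τ_X, V ∈ τ_Y (deduplicated):
  ∅ × ∅ = {} (∅)
  {p44} × {r, t} = {(p44,r), (p44,t)}
  {p45} × {r, t} = {(p45,r), (p45,t)}
  {p44} × {r, s, t} = {(p44,r), (p44,s), (p44,t)}
  {p45} × {r, s, t} = {(p45,r), (p45,s), (p45,t)}
  {p44, p45} × {r, t} = {(p44,r), (p44,t), (p45,r), (p45,t)}
  {p44, p45} × {r, s, t} = {(p44,r), (p44,s), (p44,t), (p45,r), (p45,s), (p45,t)}
These 7 distinct sets form the basis B.
Close under arbitrary unions to get τ_{X×Y}; counting gives |τ_{X×Y}| = 9.


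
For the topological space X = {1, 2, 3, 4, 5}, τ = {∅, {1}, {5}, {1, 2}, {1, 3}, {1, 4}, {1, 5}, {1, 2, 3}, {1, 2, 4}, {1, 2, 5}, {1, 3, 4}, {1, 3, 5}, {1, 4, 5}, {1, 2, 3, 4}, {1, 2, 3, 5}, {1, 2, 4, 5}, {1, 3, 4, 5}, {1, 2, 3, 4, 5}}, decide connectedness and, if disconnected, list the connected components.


(X, τ) is disconnected; components = [{5}, {1, 2, 3, 4}].

Find clopen sets (U ∈ τ with X ∖ U ∈ τ):
  U = ∅, X ∖ U = {1, 2, 3, 4, 5} — both open, so U is clopen.
  U = {5}, X ∖ U = {1, 2, 3, 4} — both open, so U is clopen.
  U = {1, 2, 3, 4}, X ∖ U = {5} — both open, so U is clopen.
  U = {1, 2, 3, 4, 5}, X ∖ U = ∅ — both open, so U is clopen.
Nontrivial clopen(s) exist: e.g. {1, 2, 3, 4}. So (X, τ) is disconnected.
Compute connected components by grouping points that agree on all clopens:
  component: {5}
  component: {1, 2, 3, 4}


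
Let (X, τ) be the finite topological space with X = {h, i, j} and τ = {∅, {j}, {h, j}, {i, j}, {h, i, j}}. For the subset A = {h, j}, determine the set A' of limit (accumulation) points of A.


A' = {h, i}

For each x ∈ X, list the open sets U ∈ τ with x ∈ U, then check whether U ∩ (A ∖ {x}) ≠ ∅ for every such U.
  x = h: opens ∋ x are {h, j}, {h, i, j}; each meets A ∖ {h}, so x IS a limit point.
  x = i: opens ∋ x are {i, j}, {h, i, j}; each meets A ∖ {i}, so x IS a limit point.
  x = j: open {j} ∋ x has {j} ∩ (A ∖ {j}) = ∅, so x is NOT a limit point.
Collecting: A' = {h, i}.


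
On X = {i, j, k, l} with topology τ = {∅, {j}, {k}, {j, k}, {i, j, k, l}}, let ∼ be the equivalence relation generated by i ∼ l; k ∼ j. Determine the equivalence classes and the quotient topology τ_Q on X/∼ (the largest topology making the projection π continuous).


X/∼ = {[i=l], [j=k]}; |τ_Q| = 3.

Equivalence classes: [i=l], [j=k].
Quotient map π: X → X/∼ sends i ↦ [i=l], j ↦ [j=k], k ↦ [j=k], l ↦ [i=l].
For each subset V ⊆ X/∼, compute π^{-1}(V) ⊆ X and check whether π^{-1}(V) ∈ τ. V is open in τ_Q iff π^{-1}(V) ∈ τ.
  V = {}: π^{-1}(V) = ∅ ∈ τ ✓.
  V = {[i=l]}: π^{-1}(V) = {i, l} ∉ τ ✗.
  V = {[j=k]}: π^{-1}(V) = {j, k} ∈ τ ✓.
  V = {[i=l], [j=k]}: π^{-1}(V) = {i, j, k, l} ∈ τ ✓.
Open sets in the quotient: τ_Q = {{}, {[j=k]}, {[i=l], [j=k]}} (3 elements).


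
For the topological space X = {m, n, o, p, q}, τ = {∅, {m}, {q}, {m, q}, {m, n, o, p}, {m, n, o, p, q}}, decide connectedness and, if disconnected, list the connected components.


(X, τ) is disconnected; components = [{q}, {m, n, o, p}].

Find clopen sets (U ∈ τ with X ∖ U ∈ τ):
  U = ∅, X ∖ U = {m, n, o, p, q} — both open, so U is clopen.
  U = {q}, X ∖ U = {m, n, o, p} — both open, so U is clopen.
  U = {m, n, o, p}, X ∖ U = {q} — both open, so U is clopen.
  U = {m, n, o, p, q}, X ∖ U = ∅ — both open, so U is clopen.
Nontrivial clopen(s) exist: e.g. {q}. So (X, τ) is disconnected.
Compute connected components by grouping points that agree on all clopens:
  component: {q}
  component: {m, n, o, p}


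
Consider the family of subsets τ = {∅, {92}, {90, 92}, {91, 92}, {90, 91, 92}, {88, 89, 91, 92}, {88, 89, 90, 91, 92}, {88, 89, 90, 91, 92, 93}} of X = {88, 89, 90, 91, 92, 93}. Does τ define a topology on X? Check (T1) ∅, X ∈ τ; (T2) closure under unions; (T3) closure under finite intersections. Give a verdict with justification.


τ IS a topology on X.

Axiom (T1): ∅ ∈ τ? Yes; X ∈ τ? Yes.
Axiom (T2/T3): check pairwise unions and intersections of members of τ.
All pairwise intersections and unions checked — each lies in τ. Therefore τ satisfies (T1), (T2), (T3): it IS a topology on X.


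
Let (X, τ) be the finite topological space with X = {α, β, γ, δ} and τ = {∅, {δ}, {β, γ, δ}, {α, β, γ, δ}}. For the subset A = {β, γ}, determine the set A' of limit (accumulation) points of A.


A' = {α, β, γ}

For each x ∈ X, list the open sets U ∈ τ with x ∈ U, then check whether U ∩ (A ∖ {x}) ≠ ∅ for every such U.
  x = α: opens ∋ x are {α, β, γ, δ}; each meets A ∖ {α}, so x IS a limit point.
  x = β: opens ∋ x are {β, γ, δ}, {α, β, γ, δ}; each meets A ∖ {β}, so x IS a limit point.
  x = γ: opens ∋ x are {β, γ, δ}, {α, β, γ, δ}; each meets A ∖ {γ}, so x IS a limit point.
  x = δ: open {δ} ∋ x has {δ} ∩ (A ∖ {δ}) = ∅, so x is NOT a limit point.
Collecting: A' = {α, β, γ}.


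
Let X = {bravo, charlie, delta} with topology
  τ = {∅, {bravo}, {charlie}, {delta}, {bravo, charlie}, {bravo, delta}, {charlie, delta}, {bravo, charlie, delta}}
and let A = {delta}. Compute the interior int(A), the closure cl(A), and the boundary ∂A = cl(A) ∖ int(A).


int(A) = {delta}, cl(A) = {delta}, ∂A = ∅.

Closed sets in (X, τ) are complements of opens:
  closed(X, τ) = {∅, {bravo}, {charlie}, {delta}, {bravo, charlie}, {bravo, delta}, {charlie, delta}, {bravo, charlie, delta}}.
int(A) = ⋃ {U ∈ τ : U ⊆ A}. Opens contained in A: ∅, {delta}.
Taking the union of these: int(A) = {delta}.
cl(A) = ⋂ {C closed : A ⊆ C}. Closed sets containing A: {delta}, {bravo, delta}, {charlie, delta}, {bravo, charlie, delta}.
Intersecting these: cl(A) = {delta}.
∂A = cl(A) ∖ int(A) = {delta} ∖ {delta} = ∅.


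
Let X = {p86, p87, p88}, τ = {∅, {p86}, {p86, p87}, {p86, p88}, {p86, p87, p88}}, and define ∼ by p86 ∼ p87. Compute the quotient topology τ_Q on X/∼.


X/∼ = {[p86=p87], [p88]}; |τ_Q| = 3.

Equivalence classes: [p86=p87], [p88].
Quotient map π: X → X/∼ sends p86 ↦ [p86=p87], p87 ↦ [p86=p87], p88 ↦ [p88].
For each subset V ⊆ X/∼, compute π^{-1}(V) ⊆ X and check whether π^{-1}(V) ∈ τ. V is open in τ_Q iff π^{-1}(V) ∈ τ.
  V = {}: π^{-1}(V) = ∅ ∈ τ ✓.
  V = {[p86=p87]}: π^{-1}(V) = {p86, p87} ∈ τ ✓.
  V = {[p88]}: π^{-1}(V) = {p88} ∉ τ ✗.
  V = {[p86=p87], [p88]}: π^{-1}(V) = {p86, p87, p88} ∈ τ ✓.
Open sets in the quotient: τ_Q = {{}, {[p86=p87]}, {[p86=p87], [p88]}} (3 elements).


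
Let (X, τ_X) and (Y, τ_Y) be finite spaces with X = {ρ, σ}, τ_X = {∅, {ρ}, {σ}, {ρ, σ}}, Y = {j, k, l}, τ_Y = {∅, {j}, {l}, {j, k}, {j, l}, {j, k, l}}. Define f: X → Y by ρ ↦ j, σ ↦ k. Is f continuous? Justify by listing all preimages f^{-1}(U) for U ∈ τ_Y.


f IS continuous.

Compute f^{-1}(U) for each U ∈ τ_Y:
  U = ∅: f^{-1}(U) = ∅ ∈ τ_X ✓.
  U = {j}: f^{-1}(U) = {ρ} ∈ τ_X ✓.
  U = {l}: f^{-1}(U) = ∅ ∈ τ_X ✓.
  U = {j, k}: f^{-1}(U) = {ρ, σ} ∈ τ_X ✓.
  U = {j, l}: f^{-1}(U) = {ρ} ∈ τ_X ✓.
  U = {j, k, l}: f^{-1}(U) = {ρ, σ} ∈ τ_X ✓.
Every preimage lies in τ_X, so f IS continuous.


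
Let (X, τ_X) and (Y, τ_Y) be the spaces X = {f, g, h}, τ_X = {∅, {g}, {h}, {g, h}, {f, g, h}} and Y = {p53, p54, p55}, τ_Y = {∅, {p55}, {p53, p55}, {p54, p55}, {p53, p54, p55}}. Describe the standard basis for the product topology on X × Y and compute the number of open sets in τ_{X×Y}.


Basis B = {∅ × ∅, {g} × {p55}, {h} × {p55}, {g} × {p53, p55}, {g} × {p54, p55}, {g, h} × {p55}, {h} × {p53, p55}, {h} × {p54, p55}, {f, g, h} × {p55}, {g} × {p53, p54, p55}, {h} × {p53, p54, p55}, {g, h} × {p53, p55}, {g, h} × {p54, p55}, {f, g, h} × {p53, p55}, {f, g, h} × {p54, p55}, {g, h} × {p53, p54, p55}, {f, g, h} × {p53, p54, p55}}; |τ_{X×Y}| = 50.

Enumerate products U × V with U ∈ τ_X, V ∈ τ_Y (deduplicated):
  ∅ × ∅ = {} (∅)
  {g} × {p55} = {(g,p55)}
  {h} × {p55} = {(h,p55)}
  {g} × {p53, p55} = {(g,p53), (g,p55)}
  {g} × {p54, p55} = {(g,p54), (g,p55)}
  {g, h} × {p55} = {(g,p55), (h,p55)}
  {h} × {p53, p55} = {(h,p53), (h,p55)}
  {h} × {p54, p55} = {(h,p54), (h,p55)}
  {f, g, h} × {p55} = {(f,p55), (g,p55), (h,p55)}
  {g} × {p53, p54, p55} = {(g,p53), (g,p54), (g,p55)}
  {h} × {p53, p54, p55} = {(h,p53), (h,p54), (h,p55)}
  {g, h} × {p53, p55} = {(g,p53), (g,p55), (h,p53), (h,p55)}
  {g, h} × {p54, p55} = {(g,p54), (g,p55), (h,p54), (h,p55)}
  {f, g, h} × {p53, p55} = {(f,p53), (f,p55), (g,p53), (g,p55), (h,p53), (h,p55)}
  {f, g, h} × {p54, p55} = {(f,p54), (f,p55), (g,p54), (g,p55), (h,p54), (h,p55)}
  {g, h} × {p53, p54, p55} = {(g,p53), (g,p54), (g,p55), (h,p53), (h,p54), (h,p55)}
  {f, g, h} × {p53, p54, p55} = {(f,p53), (f,p54), (f,p55), (g,p53), (g,p54), (g,p55), (h,p53), (h,p54), (h,p55)}
These 17 distinct sets form the basis B.
Close under arbitrary unions to get τ_{X×Y}; counting gives |τ_{X×Y}| = 50.


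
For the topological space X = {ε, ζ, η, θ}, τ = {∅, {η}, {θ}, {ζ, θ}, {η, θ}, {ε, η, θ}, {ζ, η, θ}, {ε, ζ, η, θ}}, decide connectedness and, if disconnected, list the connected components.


(X, τ) is connected.

Find clopen sets (U ∈ τ with X ∖ U ∈ τ):
  U = ∅, X ∖ U = {ε, ζ, η, θ} — both open, so U is clopen.
  U = {ε, ζ, η, θ}, X ∖ U = ∅ — both open, so U is clopen.
Only trivial clopens (∅ and X) exist, so (X, τ) is connected.
Compute connected components by grouping points that agree on all clopens:
  component: {ε, ζ, η, θ}


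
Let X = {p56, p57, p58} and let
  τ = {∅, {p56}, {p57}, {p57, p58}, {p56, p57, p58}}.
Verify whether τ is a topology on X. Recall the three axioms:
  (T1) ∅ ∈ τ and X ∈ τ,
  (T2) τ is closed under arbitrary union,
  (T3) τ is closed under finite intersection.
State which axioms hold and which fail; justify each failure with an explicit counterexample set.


τ is NOT a topology on X.

Axiom (T1): ∅ ∈ τ? Yes; X ∈ τ? Yes.
Axiom (T2/T3): check pairwise unions and intersections of members of τ.
Counterexample for (T2): {p56} ∪ {p57} = {p56, p57} ∉ τ. Therefore τ is NOT a topology.


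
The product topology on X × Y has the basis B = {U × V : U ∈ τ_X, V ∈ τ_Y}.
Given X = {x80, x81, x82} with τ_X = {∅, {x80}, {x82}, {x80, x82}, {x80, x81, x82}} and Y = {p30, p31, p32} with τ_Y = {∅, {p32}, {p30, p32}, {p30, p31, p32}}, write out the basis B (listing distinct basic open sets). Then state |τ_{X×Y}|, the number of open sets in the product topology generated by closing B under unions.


Basis B = {∅ × ∅, {x80} × {p32}, {x82} × {p32}, {x80} × {p30, p32}, {x80, x82} × {p32}, {x82} × {p30, p32}, {x80} × {p30, p31, p32}, {x80, x81, x82} × {p32}, {x82} × {p30, p31, p32}, {x80, x82} × {p30, p32}, {x80, x82} × {p30, p31, p32}, {x80, x81, x82} × {p30, p32}, {x80, x81, x82} × {p30, p31, p32}}; |τ_{X×Y}| = 30.

Enumerate products U × V with U ∈ τ_X, V ∈ τ_Y (deduplicated):
  ∅ × ∅ = {} (∅)
  {x80} × {p32} = {(x80,p32)}
  {x82} × {p32} = {(x82,p32)}
  {x80} × {p30, p32} = {(x80,p30), (x80,p32)}
  {x80, x82} × {p32} = {(x80,p32), (x82,p32)}
  {x82} × {p30, p32} = {(x82,p30), (x82,p32)}
  {x80} × {p30, p31, p32} = {(x80,p30), (x80,p31), (x80,p32)}
  {x80, x81, x82} × {p32} = {(x80,p32), (x81,p32), (x82,p32)}
  {x82} × {p30, p31, p32} = {(x82,p30), (x82,p31), (x82,p32)}
  {x80, x82} × {p30, p32} = {(x80,p30), (x80,p32), (x82,p30), (x82,p32)}
  {x80, x82} × {p30, p31, p32} = {(x80,p30), (x80,p31), (x80,p32), (x82,p30), (x82,p31), (x82,p32)}
  {x80, x81, x82} × {p30, p32} = {(x80,p30), (x80,p32), (x81,p30), (x81,p32), (x82,p30), (x82,p32)}
  {x80, x81, x82} × {p30, p31, p32} = {(x80,p30), (x80,p31), (x80,p32), (x81,p30), (x81,p31), (x81,p32), (x82,p30), (x82,p31), (x82,p32)}
These 13 distinct sets form the basis B.
Close under arbitrary unions to get τ_{X×Y}; counting gives |τ_{X×Y}| = 30.


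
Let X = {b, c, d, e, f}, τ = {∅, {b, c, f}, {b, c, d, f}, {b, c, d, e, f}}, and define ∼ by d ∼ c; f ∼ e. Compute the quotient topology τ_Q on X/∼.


X/∼ = {[b], [c=d], [e=f]}; |τ_Q| = 2.

Equivalence classes: [b], [c=d], [e=f].
Quotient map π: X → X/∼ sends b ↦ [b], c ↦ [c=d], d ↦ [c=d], e ↦ [e=f], f ↦ [e=f].
For each subset V ⊆ X/∼, compute π^{-1}(V) ⊆ X and check whether π^{-1}(V) ∈ τ. V is open in τ_Q iff π^{-1}(V) ∈ τ.
  V = {}: π^{-1}(V) = ∅ ∈ τ ✓.
  V = {[b]}: π^{-1}(V) = {b} ∉ τ ✗.
  V = {[c=d]}: π^{-1}(V) = {c, d} ∉ τ ✗.
  V = {[b], [c=d]}: π^{-1}(V) = {b, c, d} ∉ τ ✗.
  V = {[e=f]}: π^{-1}(V) = {e, f} ∉ τ ✗.
  V = {[b], [e=f]}: π^{-1}(V) = {b, e, f} ∉ τ ✗.
  V = {[c=d], [e=f]}: π^{-1}(V) = {c, d, e, f} ∉ τ ✗.
  V = {[b], [c=d], [e=f]}: π^{-1}(V) = {b, c, d, e, f} ∈ τ ✓.
Open sets in the quotient: τ_Q = {{}, {[b], [c=d], [e=f]}} (2 elements).


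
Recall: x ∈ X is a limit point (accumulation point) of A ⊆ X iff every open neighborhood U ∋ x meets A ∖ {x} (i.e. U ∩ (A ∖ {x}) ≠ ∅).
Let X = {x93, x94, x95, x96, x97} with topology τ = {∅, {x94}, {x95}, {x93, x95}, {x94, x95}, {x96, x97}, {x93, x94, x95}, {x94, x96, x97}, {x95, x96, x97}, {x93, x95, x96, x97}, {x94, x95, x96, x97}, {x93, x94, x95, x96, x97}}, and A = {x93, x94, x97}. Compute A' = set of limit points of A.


A' = {x96}

For each x ∈ X, list the open sets U ∈ τ with x ∈ U, then check whether U ∩ (A ∖ {x}) ≠ ∅ for every such U.
  x = x93: open {x93, x95} ∋ x has {x93, x95} ∩ (A ∖ {x93}) = ∅, so x is NOT a limit point.
  x = x94: open {x94} ∋ x has {x94} ∩ (A ∖ {x94}) = ∅, so x is NOT a limit point.
  x = x95: open {x95} ∋ x has {x95} ∩ (A ∖ {x95}) = ∅, so x is NOT a limit point.
  x = x96: opens ∋ x are {x96, x97}, {x94, x96, x97}, {x95, x96, x97}, {x93, x95, x96, x97}, {x94, x95, x96, x97}, {x93, x94, x95, x96, x97}; each meets A ∖ {x96}, so x IS a limit point.
  x = x97: open {x96, x97} ∋ x has {x96, x97} ∩ (A ∖ {x97}) = ∅, so x is NOT a limit point.
Collecting: A' = {x96}.
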